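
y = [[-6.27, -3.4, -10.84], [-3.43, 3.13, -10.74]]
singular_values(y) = [16.76, 4.94]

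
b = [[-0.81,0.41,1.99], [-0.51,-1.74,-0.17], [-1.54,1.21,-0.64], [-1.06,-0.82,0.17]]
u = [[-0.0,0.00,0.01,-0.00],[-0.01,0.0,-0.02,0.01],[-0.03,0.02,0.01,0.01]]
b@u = [[-0.06, 0.04, 0.00, 0.02],[0.02, -0.0, 0.03, -0.02],[0.01, -0.01, -0.05, 0.01],[0.0, 0.0, 0.01, -0.01]]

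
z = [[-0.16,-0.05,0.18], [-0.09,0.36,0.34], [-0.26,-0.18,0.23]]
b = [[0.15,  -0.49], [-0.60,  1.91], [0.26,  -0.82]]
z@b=[[0.05, -0.16],[-0.14, 0.45],[0.13, -0.4]]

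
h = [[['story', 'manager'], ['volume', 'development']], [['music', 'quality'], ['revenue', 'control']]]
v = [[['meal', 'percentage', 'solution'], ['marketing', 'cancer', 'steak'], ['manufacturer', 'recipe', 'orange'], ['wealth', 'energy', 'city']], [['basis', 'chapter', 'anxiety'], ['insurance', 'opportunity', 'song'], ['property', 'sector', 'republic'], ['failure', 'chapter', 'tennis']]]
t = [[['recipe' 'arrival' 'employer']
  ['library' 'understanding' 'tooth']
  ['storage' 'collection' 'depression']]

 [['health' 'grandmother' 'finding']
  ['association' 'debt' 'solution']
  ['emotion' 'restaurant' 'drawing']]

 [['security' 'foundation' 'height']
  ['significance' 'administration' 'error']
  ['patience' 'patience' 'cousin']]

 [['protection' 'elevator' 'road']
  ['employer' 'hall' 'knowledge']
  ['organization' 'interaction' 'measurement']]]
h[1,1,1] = 'control'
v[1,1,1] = 'opportunity'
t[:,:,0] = [['recipe', 'library', 'storage'], ['health', 'association', 'emotion'], ['security', 'significance', 'patience'], ['protection', 'employer', 'organization']]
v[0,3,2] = 'city'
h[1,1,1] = 'control'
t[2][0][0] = 'security'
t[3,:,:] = [['protection', 'elevator', 'road'], ['employer', 'hall', 'knowledge'], ['organization', 'interaction', 'measurement']]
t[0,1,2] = 'tooth'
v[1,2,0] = 'property'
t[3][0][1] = 'elevator'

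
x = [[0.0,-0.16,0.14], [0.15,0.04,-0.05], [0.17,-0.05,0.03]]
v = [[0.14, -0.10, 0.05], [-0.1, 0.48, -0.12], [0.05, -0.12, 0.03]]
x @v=[[0.02, -0.09, 0.02], [0.01, 0.01, 0.0], [0.03, -0.04, 0.02]]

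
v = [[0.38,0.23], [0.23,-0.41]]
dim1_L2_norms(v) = [0.44, 0.47]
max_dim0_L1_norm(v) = 0.64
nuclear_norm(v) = 0.91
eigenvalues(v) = [0.44, -0.47]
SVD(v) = [[-0.26, 0.97], [0.97, 0.26]] @ diag([0.472083143421413, 0.44208314342141297]) @ [[0.26, -0.97], [0.97, 0.26]]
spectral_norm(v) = 0.47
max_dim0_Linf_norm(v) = 0.41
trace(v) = -0.03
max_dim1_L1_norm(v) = 0.64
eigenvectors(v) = [[0.97, -0.26],[0.26, 0.97]]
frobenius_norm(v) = 0.65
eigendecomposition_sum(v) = [[0.41, 0.11],[0.11, 0.03]] + [[-0.03, 0.12],[0.12, -0.44]]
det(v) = -0.21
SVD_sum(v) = [[-0.03,0.12], [0.12,-0.44]] + [[0.41, 0.11], [0.11, 0.03]]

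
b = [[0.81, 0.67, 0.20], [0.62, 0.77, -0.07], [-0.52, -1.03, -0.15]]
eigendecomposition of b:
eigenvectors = [[-0.52, -0.48, -0.33], [-0.61, 0.55, 0.26], [0.59, -0.68, 0.90]]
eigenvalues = [1.37, 0.32, -0.26]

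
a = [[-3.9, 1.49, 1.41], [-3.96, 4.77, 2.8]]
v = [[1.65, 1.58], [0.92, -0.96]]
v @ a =[[-12.69, 10.0, 6.75], [0.21, -3.21, -1.39]]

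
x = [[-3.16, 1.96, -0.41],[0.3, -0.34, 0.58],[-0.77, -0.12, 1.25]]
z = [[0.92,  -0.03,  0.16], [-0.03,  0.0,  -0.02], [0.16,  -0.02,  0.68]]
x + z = [[-2.24,1.93,-0.25],[0.27,-0.34,0.56],[-0.61,-0.14,1.93]]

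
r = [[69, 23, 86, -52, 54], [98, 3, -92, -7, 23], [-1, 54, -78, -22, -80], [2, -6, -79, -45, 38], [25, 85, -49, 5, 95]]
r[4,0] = 25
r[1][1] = 3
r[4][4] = 95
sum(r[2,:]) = -127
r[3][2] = -79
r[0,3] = -52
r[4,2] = -49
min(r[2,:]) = -80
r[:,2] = [86, -92, -78, -79, -49]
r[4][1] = 85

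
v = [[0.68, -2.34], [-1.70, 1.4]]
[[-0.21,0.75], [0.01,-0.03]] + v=[[0.47, -1.59], [-1.69, 1.37]]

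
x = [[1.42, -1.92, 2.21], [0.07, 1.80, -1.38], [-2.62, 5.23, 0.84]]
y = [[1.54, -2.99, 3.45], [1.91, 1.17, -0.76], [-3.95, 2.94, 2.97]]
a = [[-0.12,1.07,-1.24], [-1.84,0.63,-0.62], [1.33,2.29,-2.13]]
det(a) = 1.18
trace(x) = 4.06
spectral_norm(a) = 3.72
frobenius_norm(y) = 7.87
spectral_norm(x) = 6.51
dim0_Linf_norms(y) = [3.95, 2.99, 3.45]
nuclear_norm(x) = 10.17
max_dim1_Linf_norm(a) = 2.29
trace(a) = -1.62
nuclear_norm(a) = 6.00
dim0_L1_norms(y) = [7.4, 7.1, 7.18]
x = a + y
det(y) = 52.10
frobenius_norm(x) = 7.12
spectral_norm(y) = 5.97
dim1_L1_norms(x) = [5.55, 3.25, 8.69]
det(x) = 16.80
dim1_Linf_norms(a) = [1.24, 1.84, 2.29]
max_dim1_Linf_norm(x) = 5.23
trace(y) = 5.68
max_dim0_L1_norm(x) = 8.95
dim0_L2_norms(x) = [2.98, 5.85, 2.74]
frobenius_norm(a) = 4.29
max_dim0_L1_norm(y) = 7.4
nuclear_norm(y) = 12.58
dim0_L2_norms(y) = [4.65, 4.35, 4.62]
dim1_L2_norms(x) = [3.25, 2.27, 5.91]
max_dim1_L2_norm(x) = 5.91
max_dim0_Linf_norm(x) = 5.23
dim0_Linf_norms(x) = [2.62, 5.23, 2.21]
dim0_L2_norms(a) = [2.27, 2.6, 2.54]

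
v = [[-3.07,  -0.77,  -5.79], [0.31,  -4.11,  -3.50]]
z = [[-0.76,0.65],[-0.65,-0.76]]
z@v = [[2.53, -2.09, 2.13], [1.76, 3.62, 6.42]]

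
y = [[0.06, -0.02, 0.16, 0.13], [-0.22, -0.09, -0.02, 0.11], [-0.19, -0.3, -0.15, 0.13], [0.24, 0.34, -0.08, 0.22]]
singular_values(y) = [0.59, 0.32, 0.21, 0.13]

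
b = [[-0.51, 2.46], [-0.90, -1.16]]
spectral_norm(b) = 2.72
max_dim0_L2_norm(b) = 2.72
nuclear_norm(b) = 3.75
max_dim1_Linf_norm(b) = 2.46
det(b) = 2.81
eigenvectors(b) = [[0.86+0.00j, (0.86-0j)], [(-0.11+0.51j), -0.11-0.51j]]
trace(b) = -1.67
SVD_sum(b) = [[-0.08,  2.47], [0.04,  -1.13]] + [[-0.43, -0.01], [-0.94, -0.03]]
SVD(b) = [[-0.91,0.42], [0.42,0.91]] @ diag([2.7210663634317416, 1.0310663634317419]) @ [[0.03, -1.0], [-1.00, -0.03]]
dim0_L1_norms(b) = [1.41, 3.62]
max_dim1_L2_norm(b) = 2.51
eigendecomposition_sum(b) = [[-0.26+0.82j, 1.23+0.71j],[-0.45-0.26j, -0.58+0.63j]] + [[-0.26-0.82j,(1.23-0.71j)], [-0.45+0.26j,-0.58-0.63j]]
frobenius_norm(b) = 2.91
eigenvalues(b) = [(-0.84+1.45j), (-0.84-1.45j)]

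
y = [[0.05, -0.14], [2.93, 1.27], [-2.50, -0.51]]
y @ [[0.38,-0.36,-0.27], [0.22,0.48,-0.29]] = [[-0.01, -0.09, 0.03], [1.39, -0.45, -1.16], [-1.06, 0.66, 0.82]]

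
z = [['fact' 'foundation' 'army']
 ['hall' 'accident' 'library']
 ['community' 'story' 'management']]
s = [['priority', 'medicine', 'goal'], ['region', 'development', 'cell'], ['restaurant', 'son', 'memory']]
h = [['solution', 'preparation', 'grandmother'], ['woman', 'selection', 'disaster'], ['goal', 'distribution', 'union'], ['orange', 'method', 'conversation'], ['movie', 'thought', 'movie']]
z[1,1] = 'accident'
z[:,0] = ['fact', 'hall', 'community']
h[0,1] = 'preparation'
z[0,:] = ['fact', 'foundation', 'army']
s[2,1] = 'son'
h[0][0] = 'solution'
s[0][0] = 'priority'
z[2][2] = 'management'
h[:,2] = ['grandmother', 'disaster', 'union', 'conversation', 'movie']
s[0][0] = 'priority'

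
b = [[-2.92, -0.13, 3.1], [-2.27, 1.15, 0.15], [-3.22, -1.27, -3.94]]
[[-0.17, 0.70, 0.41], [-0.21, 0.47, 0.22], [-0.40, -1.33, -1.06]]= b @ [[0.09, -0.01, 0.03],  [-0.01, 0.36, 0.23],  [0.03, 0.23, 0.17]]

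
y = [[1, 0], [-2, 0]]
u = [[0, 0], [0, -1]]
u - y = [[-1, 0], [2, -1]]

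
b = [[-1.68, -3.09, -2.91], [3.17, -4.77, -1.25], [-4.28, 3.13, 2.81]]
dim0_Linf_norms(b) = [4.28, 4.77, 2.91]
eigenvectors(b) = [[-0.34+0.00j, 0.14+0.53j, (0.14-0.53j)],[(-0.27+0j), 0.72+0.00j, 0.72-0.00j],[0.90+0.00j, (-0.34+0.26j), (-0.34-0.26j)]]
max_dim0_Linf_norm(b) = 4.77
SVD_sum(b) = [[1.38, -1.93, -1.12], [3.01, -4.2, -2.43], [-3.04, 4.23, 2.45]] + [[-3.1, -1.30, -1.60], [0.37, 0.15, 0.19], [-1.05, -0.44, -0.54]] + [[0.04,0.14,-0.19], [-0.21,-0.73,0.99], [-0.19,-0.66,0.90]]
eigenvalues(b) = [(3.52+0j), (-3.58+1.88j), (-3.58-1.88j)]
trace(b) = -3.64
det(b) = 57.47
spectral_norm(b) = 8.52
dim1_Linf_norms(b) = [3.09, 4.77, 4.28]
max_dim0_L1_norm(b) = 10.99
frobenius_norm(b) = 9.55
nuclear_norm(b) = 14.19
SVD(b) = [[0.31, -0.94, -0.14], [0.67, 0.11, 0.73], [-0.68, -0.32, 0.66]] @ diag([8.522119627512964, 3.9608861765474876, 1.7026913257526426]) @ [[0.53, -0.73, -0.43], [0.83, 0.35, 0.43], [-0.17, -0.58, 0.8]]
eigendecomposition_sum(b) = [[0.64-0.00j, (-0.74-0j), (-1.32-0j)],  [0.50-0.00j, (-0.57-0j), -1.03-0.00j],  [-1.67+0.00j, 1.93+0.00j, (3.45+0j)]] + [[(-1.16+1.35j), -1.18-1.33j, -0.79+0.12j],  [1.34+1.94j, -2.10+1.06j, -0.11+1.06j],  [(-1.31-0.43j), 0.60-1.23j, (-0.32-0.53j)]] + [[(-1.16-1.35j), (-1.18+1.33j), -0.79-0.12j], [1.34-1.94j, (-2.1-1.06j), (-0.11-1.06j)], [(-1.31+0.43j), (0.6+1.23j), (-0.32+0.53j)]]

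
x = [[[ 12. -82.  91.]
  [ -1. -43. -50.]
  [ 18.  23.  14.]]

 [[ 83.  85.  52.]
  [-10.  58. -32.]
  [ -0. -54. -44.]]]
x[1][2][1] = -54.0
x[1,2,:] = [-0.0, -54.0, -44.0]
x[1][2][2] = -44.0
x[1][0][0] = 83.0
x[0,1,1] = -43.0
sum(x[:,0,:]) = 241.0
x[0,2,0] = 18.0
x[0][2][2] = 14.0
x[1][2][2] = -44.0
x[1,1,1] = 58.0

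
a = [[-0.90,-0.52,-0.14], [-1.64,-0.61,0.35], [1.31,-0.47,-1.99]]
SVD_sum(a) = [[-0.47, -0.01, 0.39], [-1.16, -0.03, 0.96], [1.75, 0.05, -1.44]] + [[-0.43, -0.51, -0.53], [-0.48, -0.58, -0.61], [-0.44, -0.52, -0.55]] + [[-0.0,  0.0,  -0.00],[0.0,  -0.0,  0.0],[0.0,  -0.00,  0.0]]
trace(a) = -3.50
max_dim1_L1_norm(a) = 3.77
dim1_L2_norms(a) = [1.05, 1.78, 2.43]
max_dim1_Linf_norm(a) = 1.99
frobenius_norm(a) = 3.19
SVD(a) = [[-0.22,-0.55,0.81], [-0.54,-0.62,-0.57], [0.81,-0.56,-0.16]] @ diag([2.786995785744239, 1.55369055387382, 0.00039121236107026944]) @ [[0.77, 0.02, -0.64], [0.50, 0.6, 0.63], [-0.39, 0.8, -0.45]]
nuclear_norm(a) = 4.34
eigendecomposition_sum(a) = [[-0.0, 0.00, 0.0], [0.00, -0.0, -0.00], [-0.0, 0.0, 0.0]] + [[-0.84, -0.51, -0.16],[-0.55, -0.33, -0.11],[-2.35, -1.41, -0.45]] + [[-0.06, -0.01, 0.02],[-1.09, -0.28, 0.46],[3.66, 0.94, -1.54]]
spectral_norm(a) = 2.79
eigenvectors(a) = [[-0.39, 0.33, -0.01], [0.8, 0.22, -0.29], [-0.45, 0.92, 0.96]]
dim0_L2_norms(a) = [2.28, 0.93, 2.03]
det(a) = -0.00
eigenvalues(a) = [-0.0, -1.63, -1.87]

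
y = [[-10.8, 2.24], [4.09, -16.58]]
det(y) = 169.90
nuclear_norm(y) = 27.44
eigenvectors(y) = [[0.87, -0.30], [0.5, 0.95]]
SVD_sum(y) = [[-2.91, 6.04], [7.26, -15.05]] + [[-7.89, -3.80], [-3.17, -1.53]]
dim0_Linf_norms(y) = [10.8, 16.58]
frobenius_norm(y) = 20.33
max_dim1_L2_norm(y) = 17.08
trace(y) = -27.38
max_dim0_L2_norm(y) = 16.73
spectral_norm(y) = 18.01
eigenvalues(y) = [-9.51, -17.87]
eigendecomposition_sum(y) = [[-8.03, -2.54], [-4.64, -1.47]] + [[-2.77, 4.78], [8.73, -15.11]]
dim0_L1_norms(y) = [14.89, 18.82]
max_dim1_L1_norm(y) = 20.67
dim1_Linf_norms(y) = [10.8, 16.58]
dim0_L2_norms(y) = [11.55, 16.73]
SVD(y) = [[-0.37, 0.93], [0.93, 0.37]] @ diag([18.007159467494485, 9.435269360872729]) @ [[0.43, -0.9], [-0.90, -0.43]]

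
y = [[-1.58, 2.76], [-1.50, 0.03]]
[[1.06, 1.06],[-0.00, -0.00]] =y @ [[0.01, 0.01], [0.39, 0.39]]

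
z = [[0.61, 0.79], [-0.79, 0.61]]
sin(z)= [[0.76, 0.72], [-0.72, 0.76]]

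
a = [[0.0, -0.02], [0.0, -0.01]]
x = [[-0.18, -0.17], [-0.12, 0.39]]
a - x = [[0.18, 0.15], [0.12, -0.40]]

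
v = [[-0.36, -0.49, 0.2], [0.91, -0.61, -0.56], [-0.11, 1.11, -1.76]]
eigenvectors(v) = [[0.08+0.27j,0.08-0.27j,0.27+0.00j], [0.69+0.00j,(0.69-0j),(0.6+0j)], [(0.49-0.46j),0.49+0.46j,(0.75+0j)]]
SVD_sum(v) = [[-0.01, -0.23, 0.37], [0.0, 0.09, -0.14], [0.04, 1.11, -1.76]] + [[-0.05, 0.04, 0.02], [0.93, -0.67, -0.41], [-0.08, 0.06, 0.04]] + [[-0.30,-0.3,-0.19], [-0.02,-0.02,-0.01], [-0.06,-0.06,-0.04]]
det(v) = -1.24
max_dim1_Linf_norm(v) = 1.76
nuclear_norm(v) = 3.83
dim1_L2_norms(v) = [0.64, 1.23, 2.08]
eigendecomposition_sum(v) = [[(0.13+0.46j),(-0.41-0.17j),(0.28-0.02j)], [1.17-0.01j,(-0.68+0.86j),(0.14-0.69j)], [(0.83-0.79j),0.08+1.08j,-0.36-0.59j]] + [[0.13-0.46j,(-0.41+0.17j),0.28+0.02j], [1.17+0.01j,(-0.68-0.86j),(0.14+0.69j)], [0.83+0.79j,(0.08-1.08j),-0.36+0.59j]] + [[-0.63-0.00j, 0.33+0.00j, -0.37-0.00j], [-1.43-0.00j, 0.76+0.00j, -0.83-0.00j], [(-1.78-0j), (0.95+0j), -1.04-0.00j]]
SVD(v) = [[-0.21, -0.06, -0.98],[0.08, 0.99, -0.07],[0.98, -0.09, -0.20]] @ diag([2.130282762586721, 1.225962449409567, 0.47350968740204674]) @ [[0.02,0.53,-0.85], [0.76,-0.55,-0.33], [0.65,0.64,0.42]]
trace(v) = -2.73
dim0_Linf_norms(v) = [0.91, 1.11, 1.76]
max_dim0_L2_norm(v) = 1.86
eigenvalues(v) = [(-0.91+0.73j), (-0.91-0.73j), (-0.91+0j)]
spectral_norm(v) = 2.13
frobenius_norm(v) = 2.50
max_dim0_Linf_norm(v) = 1.76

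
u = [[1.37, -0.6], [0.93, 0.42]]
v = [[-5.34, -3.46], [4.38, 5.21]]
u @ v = [[-9.94, -7.87], [-3.13, -1.03]]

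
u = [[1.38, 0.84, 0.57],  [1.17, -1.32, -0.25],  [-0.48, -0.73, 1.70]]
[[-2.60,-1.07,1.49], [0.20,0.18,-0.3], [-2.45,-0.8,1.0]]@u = [[-5.56, -1.86, 1.32], [0.63, 0.15, -0.44], [-4.8, -1.73, 0.50]]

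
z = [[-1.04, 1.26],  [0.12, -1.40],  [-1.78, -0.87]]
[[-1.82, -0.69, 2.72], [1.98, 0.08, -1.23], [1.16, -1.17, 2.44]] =z @ [[0.04, 0.66, -1.73],  [-1.41, -0.0, 0.73]]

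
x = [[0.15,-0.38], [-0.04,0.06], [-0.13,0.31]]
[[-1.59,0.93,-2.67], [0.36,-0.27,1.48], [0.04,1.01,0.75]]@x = [[0.07, -0.17], [-0.13, 0.31], [-0.13, 0.28]]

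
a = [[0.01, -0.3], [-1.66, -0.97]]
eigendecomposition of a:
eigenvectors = [[0.63, 0.22], [-0.78, 0.98]]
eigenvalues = [0.38, -1.34]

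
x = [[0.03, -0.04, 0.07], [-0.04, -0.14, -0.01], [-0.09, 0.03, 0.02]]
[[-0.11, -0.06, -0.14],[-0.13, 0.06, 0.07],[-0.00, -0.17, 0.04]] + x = [[-0.08,-0.1,-0.07], [-0.17,-0.08,0.06], [-0.09,-0.14,0.06]]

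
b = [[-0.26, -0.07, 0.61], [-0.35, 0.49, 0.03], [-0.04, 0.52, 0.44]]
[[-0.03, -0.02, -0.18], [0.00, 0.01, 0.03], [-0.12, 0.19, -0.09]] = b @ [[-0.19, 0.35, -0.01], [-0.12, 0.27, 0.07], [-0.14, 0.15, -0.29]]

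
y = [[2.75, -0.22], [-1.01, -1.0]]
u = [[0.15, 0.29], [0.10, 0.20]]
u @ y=[[0.12, -0.32], [0.07, -0.22]]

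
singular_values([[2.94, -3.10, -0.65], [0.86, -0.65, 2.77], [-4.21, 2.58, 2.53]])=[6.9, 3.18, 0.79]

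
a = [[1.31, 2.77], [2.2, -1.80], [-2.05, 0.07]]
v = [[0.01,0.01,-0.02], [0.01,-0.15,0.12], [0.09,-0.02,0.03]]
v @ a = [[0.08, 0.01], [-0.56, 0.31], [0.01, 0.29]]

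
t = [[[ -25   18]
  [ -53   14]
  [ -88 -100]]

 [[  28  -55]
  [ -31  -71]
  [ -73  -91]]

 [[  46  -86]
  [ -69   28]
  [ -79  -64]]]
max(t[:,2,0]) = -73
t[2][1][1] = 28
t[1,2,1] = -91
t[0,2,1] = -100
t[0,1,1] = 14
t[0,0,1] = 18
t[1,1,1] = -71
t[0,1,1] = 14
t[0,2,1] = -100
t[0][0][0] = -25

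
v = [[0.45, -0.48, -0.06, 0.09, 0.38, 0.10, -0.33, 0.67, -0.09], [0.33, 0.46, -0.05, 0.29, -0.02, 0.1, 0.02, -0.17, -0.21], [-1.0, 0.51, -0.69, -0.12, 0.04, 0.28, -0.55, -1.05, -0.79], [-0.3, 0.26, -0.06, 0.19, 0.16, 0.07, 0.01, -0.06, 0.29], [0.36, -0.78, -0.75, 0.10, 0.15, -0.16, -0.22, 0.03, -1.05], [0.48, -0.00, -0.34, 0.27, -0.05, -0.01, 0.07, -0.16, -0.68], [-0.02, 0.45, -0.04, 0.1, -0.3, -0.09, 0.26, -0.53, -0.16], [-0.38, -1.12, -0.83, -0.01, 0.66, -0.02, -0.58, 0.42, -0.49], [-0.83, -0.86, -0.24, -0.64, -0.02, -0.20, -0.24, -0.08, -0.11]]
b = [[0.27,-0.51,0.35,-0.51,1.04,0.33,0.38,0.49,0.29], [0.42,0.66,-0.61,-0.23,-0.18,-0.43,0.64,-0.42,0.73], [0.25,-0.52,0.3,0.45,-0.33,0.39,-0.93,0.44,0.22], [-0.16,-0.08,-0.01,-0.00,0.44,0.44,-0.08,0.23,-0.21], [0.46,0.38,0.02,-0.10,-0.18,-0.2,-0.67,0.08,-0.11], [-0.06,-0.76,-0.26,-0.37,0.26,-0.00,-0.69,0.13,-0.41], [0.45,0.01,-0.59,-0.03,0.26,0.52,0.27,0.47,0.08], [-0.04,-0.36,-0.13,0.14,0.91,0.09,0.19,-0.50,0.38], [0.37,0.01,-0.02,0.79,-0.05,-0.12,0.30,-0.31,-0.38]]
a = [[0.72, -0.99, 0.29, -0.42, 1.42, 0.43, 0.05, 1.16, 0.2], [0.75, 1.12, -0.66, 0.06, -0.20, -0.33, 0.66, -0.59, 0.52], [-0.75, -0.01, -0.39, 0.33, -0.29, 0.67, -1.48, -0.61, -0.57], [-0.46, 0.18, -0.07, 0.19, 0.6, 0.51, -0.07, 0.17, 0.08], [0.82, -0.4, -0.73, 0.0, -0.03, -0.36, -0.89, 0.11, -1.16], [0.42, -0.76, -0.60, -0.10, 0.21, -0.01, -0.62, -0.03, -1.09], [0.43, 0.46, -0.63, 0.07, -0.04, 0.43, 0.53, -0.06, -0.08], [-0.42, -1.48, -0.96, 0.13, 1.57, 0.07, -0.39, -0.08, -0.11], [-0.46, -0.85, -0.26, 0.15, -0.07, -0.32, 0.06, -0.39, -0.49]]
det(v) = -0.00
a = v + b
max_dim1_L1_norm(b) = 4.32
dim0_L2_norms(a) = [1.81, 2.48, 1.72, 0.62, 2.24, 1.19, 2.06, 1.51, 1.85]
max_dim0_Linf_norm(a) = 1.57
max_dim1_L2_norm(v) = 1.96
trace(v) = 1.12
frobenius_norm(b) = 3.66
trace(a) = 1.56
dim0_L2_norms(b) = [0.95, 1.35, 1.01, 1.14, 1.55, 0.99, 1.6, 1.12, 1.09]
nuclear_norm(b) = 9.46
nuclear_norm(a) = 12.70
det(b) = 0.01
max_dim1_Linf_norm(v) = 1.12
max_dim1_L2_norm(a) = 2.44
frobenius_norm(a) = 5.40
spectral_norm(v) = 2.61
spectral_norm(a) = 3.47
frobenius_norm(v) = 3.90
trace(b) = 0.44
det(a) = -0.18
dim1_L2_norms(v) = [1.08, 0.7, 1.96, 0.56, 1.58, 0.96, 0.83, 1.81, 1.42]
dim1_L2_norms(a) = [2.31, 1.86, 2.06, 0.97, 1.91, 1.66, 1.13, 2.44, 1.24]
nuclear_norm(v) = 7.83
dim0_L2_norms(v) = [1.61, 1.89, 1.38, 0.8, 0.85, 0.42, 0.96, 1.44, 1.61]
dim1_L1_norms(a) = [5.68, 4.89, 5.1, 2.33, 4.5, 3.84, 2.73, 5.21, 3.05]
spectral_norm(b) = 2.11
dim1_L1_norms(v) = [2.65, 1.65, 5.03, 1.4, 3.6, 2.06, 1.95, 4.51, 3.22]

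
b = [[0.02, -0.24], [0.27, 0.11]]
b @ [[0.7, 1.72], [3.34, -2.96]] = [[-0.79, 0.74],[0.56, 0.14]]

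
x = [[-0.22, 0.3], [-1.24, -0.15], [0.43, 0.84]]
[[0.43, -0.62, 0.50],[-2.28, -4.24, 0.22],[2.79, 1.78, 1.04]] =x @ [[1.53,3.37,-0.35], [2.54,0.39,1.42]]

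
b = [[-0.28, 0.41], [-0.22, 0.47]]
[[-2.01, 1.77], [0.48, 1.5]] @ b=[[0.17, 0.01], [-0.46, 0.9]]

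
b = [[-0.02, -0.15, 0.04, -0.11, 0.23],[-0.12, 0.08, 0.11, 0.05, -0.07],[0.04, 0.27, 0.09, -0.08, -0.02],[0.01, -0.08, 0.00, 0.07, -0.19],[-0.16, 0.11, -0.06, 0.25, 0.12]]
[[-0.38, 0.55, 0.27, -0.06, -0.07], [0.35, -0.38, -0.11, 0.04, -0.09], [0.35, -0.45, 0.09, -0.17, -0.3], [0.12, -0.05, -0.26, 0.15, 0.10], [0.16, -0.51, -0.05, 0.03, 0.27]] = b @ [[-0.37, 0.74, -0.23, -0.28, -0.05], [1.10, -1.94, 0.26, -0.49, -0.47], [1.12, -0.31, -0.4, -0.05, -1.01], [0.60, -1.12, -1.0, 0.36, 0.99], [-0.89, 0.69, 0.90, -0.44, 0.02]]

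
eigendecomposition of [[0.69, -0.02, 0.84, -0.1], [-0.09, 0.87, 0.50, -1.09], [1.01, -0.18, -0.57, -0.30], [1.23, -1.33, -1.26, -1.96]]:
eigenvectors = [[-0.01, -0.38, 0.86, -0.04], [0.27, -0.51, -0.03, 0.93], [0.17, 0.61, 0.48, -0.05], [0.95, -0.48, 0.16, -0.37]]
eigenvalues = [-2.59, -0.81, 1.14, 1.29]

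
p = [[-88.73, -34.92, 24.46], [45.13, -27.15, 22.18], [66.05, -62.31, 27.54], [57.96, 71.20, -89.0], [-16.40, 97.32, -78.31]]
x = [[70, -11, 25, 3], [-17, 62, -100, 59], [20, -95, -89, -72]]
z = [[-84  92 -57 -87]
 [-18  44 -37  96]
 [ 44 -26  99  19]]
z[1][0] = -18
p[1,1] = -27.15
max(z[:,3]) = 96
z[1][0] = -18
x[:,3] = [3, 59, -72]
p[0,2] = 24.46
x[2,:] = [20, -95, -89, -72]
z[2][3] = 19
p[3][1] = 71.2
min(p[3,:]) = -89.0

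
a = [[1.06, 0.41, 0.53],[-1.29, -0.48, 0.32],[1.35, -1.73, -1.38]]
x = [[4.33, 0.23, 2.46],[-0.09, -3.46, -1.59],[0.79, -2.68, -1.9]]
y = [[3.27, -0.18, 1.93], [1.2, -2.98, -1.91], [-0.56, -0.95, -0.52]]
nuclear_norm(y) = 8.15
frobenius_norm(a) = 3.21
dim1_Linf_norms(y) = [3.27, 2.98, 0.95]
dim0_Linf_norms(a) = [1.35, 1.73, 1.38]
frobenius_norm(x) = 7.13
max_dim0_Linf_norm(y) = 3.27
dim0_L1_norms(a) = [3.7, 2.62, 2.23]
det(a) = 2.26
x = y + a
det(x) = 17.00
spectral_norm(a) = 2.67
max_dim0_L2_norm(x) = 4.4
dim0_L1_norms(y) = [5.03, 4.11, 4.36]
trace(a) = -0.80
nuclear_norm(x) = 10.67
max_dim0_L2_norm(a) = 2.15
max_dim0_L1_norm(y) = 5.03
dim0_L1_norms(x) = [5.21, 6.37, 5.95]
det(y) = -6.59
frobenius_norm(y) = 5.47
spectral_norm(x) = 5.50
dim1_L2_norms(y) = [3.8, 3.74, 1.22]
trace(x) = -1.03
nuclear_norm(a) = 4.88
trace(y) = -0.23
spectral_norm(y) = 3.88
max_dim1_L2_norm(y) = 3.8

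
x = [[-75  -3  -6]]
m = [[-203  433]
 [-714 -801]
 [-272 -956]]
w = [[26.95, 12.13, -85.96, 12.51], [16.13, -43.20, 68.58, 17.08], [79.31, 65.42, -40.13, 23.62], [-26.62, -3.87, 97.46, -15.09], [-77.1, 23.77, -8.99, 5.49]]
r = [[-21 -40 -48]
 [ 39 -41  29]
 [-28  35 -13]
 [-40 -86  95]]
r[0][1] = -40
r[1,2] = 29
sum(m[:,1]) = -1324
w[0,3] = 12.51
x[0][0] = -75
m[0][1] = 433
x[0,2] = -6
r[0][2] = -48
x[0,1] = -3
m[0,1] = 433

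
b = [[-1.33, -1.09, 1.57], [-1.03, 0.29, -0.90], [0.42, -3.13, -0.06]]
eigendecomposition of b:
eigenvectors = [[0.45+0.00j, -0.71+0.00j, (-0.71-0j)], [-0.52+0.00j, (-0.21-0.33j), -0.21+0.33j], [(0.73+0j), (0.06-0.58j), (0.06+0.58j)]]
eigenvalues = [(2.44+0j), (-1.77+0.77j), (-1.77-0.77j)]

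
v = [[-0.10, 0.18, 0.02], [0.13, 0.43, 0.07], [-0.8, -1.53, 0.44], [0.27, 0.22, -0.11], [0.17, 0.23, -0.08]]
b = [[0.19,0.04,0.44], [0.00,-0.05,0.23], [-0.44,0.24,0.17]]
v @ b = [[-0.03,-0.01,0.00], [-0.01,0.00,0.17], [-0.35,0.15,-0.63], [0.10,-0.03,0.15], [0.07,-0.02,0.11]]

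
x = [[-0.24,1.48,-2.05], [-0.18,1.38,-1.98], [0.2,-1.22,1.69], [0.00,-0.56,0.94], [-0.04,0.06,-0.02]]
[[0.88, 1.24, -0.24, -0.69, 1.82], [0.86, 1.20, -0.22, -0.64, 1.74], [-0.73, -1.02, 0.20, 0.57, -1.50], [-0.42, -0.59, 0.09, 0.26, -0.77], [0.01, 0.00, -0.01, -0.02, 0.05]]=x @ [[0.06, -0.17, -0.01, 0.36, 1.23], [-0.03, -0.34, -0.15, -0.1, 1.65], [-0.46, -0.83, 0.01, 0.22, 0.16]]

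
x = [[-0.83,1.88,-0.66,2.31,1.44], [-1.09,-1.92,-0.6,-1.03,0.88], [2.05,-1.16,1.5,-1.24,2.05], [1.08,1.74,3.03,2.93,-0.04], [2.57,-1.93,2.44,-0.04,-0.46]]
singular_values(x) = [5.6, 5.45, 2.69, 1.47, 0.79]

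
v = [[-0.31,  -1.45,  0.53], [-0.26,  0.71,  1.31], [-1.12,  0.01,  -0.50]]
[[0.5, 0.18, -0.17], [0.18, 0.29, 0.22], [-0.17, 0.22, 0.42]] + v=[[0.19,-1.27,0.36], [-0.08,1.0,1.53], [-1.29,0.23,-0.08]]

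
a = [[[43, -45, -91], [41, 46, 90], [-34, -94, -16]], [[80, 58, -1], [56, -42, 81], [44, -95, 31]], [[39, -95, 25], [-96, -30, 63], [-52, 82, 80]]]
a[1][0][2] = -1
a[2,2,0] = -52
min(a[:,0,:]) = -95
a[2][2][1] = 82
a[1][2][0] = 44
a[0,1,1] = 46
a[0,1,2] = 90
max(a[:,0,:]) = 80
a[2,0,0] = 39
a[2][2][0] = -52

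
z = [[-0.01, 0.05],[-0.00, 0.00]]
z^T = [[-0.01, -0.00],[0.05, 0.00]]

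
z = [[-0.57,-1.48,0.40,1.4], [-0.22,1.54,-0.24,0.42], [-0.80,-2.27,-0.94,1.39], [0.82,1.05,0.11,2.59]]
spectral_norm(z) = 3.65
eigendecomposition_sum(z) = [[-0.44+0.32j, -0.27+0.35j, (0.12+0.16j), 0.17-0.20j], [-0.08-0.12j, -0.09-0.07j, -0.04+0.03j, 0.05+0.05j], [(-0.5-1.44j), -0.72-1.01j, -0.53+0.19j, 0.39+0.63j], [(0.13+0.02j), 0.11-0.01j, 0.01-0.05j, (-0.07+0j)]] + [[(-0.44-0.32j), (-0.27-0.35j), (0.12-0.16j), (0.17+0.2j)], [-0.08+0.12j, (-0.09+0.07j), -0.04-0.03j, 0.05-0.05j], [(-0.5+1.44j), (-0.72+1.01j), (-0.53-0.19j), 0.39-0.63j], [0.13-0.02j, (0.11+0.01j), (0.01+0.05j), (-0.07-0j)]] + [[(0.16-0j), (0.4+0j), (0.02-0j), (0.85+0j)], [(0.1-0j), 0.25+0.00j, (0.01-0j), 0.53+0.00j], [0.09-0.00j, (0.21+0j), 0.01-0.00j, (0.45+0j)], [(0.51-0j), (1.25+0j), (0.05-0j), (2.66+0j)]] + [[0.14+0.00j, (-1.34+0j), (0.15+0j), 0.20-0.00j], [(-0.16-0j), 1.47-0.00j, -0.16-0.00j, -0.22+0.00j], [(0.11+0j), -1.04+0.00j, 0.11+0.00j, (0.15-0j)], [(0.04+0j), (-0.41+0j), 0.05+0.00j, 0.06-0.00j]]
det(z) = 8.06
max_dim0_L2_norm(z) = 3.29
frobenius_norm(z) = 4.94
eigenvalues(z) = [(-1.13+0.44j), (-1.13-0.44j), (3.08+0j), (1.79+0j)]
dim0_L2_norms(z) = [1.3, 3.29, 1.06, 3.28]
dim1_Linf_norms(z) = [1.48, 1.54, 2.27, 2.59]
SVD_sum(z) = [[-0.43,  -1.57,  -0.25,  1.19],  [0.18,  0.67,  0.1,  -0.51],  [-0.61,  -2.2,  -0.34,  1.67],  [-0.11,  -0.4,  -0.06,  0.30]] + [[0.05,0.12,0.01,0.17], [0.26,0.6,0.05,0.89], [-0.08,-0.18,-0.02,-0.27], [0.67,1.54,0.13,2.30]] + [[0.21, -0.12, 0.38, -0.00], [-0.33, 0.19, -0.61, 0.01], [-0.27, 0.15, -0.49, 0.0], [0.08, -0.05, 0.15, -0.0]] + [[-0.4, 0.10, 0.25, 0.04],[-0.33, 0.08, 0.21, 0.03],[0.15, -0.04, -0.1, -0.01],[0.18, -0.04, -0.11, -0.02]]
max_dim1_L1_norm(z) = 5.4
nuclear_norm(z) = 8.46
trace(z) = 2.62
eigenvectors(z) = [[(0.1+0.32j), (0.1-0.32j), 0.30+0.00j, (-0.59+0j)], [-0.09+0.02j, (-0.09-0.02j), (0.19+0j), (0.64+0j)], [-0.94+0.00j, -0.94-0.00j, (0.16+0j), (-0.46+0j)], [(0.04-0.07j), 0.04+0.07j, (0.92+0j), -0.18+0.00j]]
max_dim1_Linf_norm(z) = 2.59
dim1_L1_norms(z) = [3.85, 2.42, 5.4, 4.57]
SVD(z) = [[-0.56, 0.07, 0.44, 0.7], [0.24, 0.36, -0.69, 0.58], [-0.78, -0.11, -0.55, -0.27], [-0.14, 0.92, 0.17, -0.31]] @ diag([3.647351572280326, 3.0877986271272917, 1.0398528303630579, 0.6884999910537332]) @ [[0.21, 0.77, 0.12, -0.59], [0.24, 0.54, 0.05, 0.81], [0.46, -0.27, 0.84, -0.01], [-0.83, 0.20, 0.52, 0.07]]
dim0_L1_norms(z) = [2.41, 6.34, 1.69, 5.8]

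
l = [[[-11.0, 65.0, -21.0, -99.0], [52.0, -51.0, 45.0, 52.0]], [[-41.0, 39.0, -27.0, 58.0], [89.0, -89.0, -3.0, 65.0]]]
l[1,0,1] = 39.0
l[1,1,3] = 65.0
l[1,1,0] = 89.0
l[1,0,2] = -27.0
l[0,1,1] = -51.0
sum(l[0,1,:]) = 98.0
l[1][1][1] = -89.0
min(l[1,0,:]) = -41.0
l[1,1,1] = -89.0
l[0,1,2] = 45.0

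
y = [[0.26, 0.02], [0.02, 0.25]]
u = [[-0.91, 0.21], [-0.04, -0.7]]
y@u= [[-0.24, 0.04], [-0.03, -0.17]]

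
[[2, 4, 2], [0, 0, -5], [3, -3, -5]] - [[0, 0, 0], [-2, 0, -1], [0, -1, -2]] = [[2, 4, 2], [2, 0, -4], [3, -2, -3]]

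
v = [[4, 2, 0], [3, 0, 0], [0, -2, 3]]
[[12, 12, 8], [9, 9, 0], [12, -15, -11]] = v @ [[3, 3, 0], [0, 0, 4], [4, -5, -1]]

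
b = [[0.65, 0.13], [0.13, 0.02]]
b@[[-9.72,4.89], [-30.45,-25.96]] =[[-10.28, -0.20], [-1.87, 0.12]]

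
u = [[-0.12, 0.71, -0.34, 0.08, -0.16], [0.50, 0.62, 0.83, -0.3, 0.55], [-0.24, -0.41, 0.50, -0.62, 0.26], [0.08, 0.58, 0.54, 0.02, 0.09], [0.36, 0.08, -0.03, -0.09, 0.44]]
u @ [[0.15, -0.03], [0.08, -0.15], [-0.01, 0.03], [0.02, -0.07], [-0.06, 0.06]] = [[0.05, -0.13], [0.08, -0.03], [-0.1, 0.14], [0.05, -0.07], [0.03, 0.01]]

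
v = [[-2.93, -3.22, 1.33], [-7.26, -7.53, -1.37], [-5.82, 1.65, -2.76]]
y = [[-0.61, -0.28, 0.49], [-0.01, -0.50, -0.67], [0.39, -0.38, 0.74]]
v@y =[[2.34,1.92,1.71], [3.97,6.32,0.47], [2.46,1.85,-6.0]]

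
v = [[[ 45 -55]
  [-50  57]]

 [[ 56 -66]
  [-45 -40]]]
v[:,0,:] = [[45, -55], [56, -66]]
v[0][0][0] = 45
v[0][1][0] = -50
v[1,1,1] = -40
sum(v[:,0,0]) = 101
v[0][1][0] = -50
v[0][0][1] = -55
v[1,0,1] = -66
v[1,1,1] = -40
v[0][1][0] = -50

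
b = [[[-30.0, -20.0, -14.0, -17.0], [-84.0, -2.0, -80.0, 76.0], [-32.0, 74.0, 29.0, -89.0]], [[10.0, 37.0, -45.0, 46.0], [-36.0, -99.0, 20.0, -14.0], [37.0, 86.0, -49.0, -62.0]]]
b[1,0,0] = 10.0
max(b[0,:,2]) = 29.0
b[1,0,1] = 37.0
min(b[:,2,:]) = -89.0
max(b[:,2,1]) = 86.0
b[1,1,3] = -14.0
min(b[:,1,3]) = -14.0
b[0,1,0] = -84.0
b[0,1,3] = 76.0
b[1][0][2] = -45.0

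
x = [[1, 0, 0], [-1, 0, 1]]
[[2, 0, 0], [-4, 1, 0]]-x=[[1, 0, 0], [-3, 1, -1]]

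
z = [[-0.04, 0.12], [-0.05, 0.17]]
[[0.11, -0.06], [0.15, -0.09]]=z@[[-0.75, -0.67], [0.67, -0.75]]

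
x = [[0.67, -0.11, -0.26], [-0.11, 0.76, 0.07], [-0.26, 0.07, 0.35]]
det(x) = 0.12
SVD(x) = [[-0.68, -0.56, 0.49], [0.63, -0.78, -0.01], [0.38, 0.30, 0.87]] @ diag([0.9207480234434752, 0.6546438739193674, 0.20460810263715765]) @ [[-0.68, 0.63, 0.38], [-0.56, -0.78, 0.30], [0.49, -0.01, 0.87]]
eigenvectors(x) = [[0.49, 0.68, -0.56], [-0.01, -0.63, -0.78], [0.87, -0.38, 0.3]]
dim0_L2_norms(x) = [0.73, 0.77, 0.44]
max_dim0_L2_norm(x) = 0.77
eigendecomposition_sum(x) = [[0.05, -0.00, 0.09], [-0.00, 0.0, -0.00], [0.09, -0.00, 0.16]] + [[0.42, -0.39, -0.24], [-0.39, 0.36, 0.22], [-0.24, 0.22, 0.14]] + [[0.20, 0.28, -0.11], [0.28, 0.40, -0.15], [-0.11, -0.15, 0.06]]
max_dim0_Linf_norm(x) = 0.76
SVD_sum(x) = [[0.42,-0.39,-0.24], [-0.39,0.36,0.22], [-0.24,0.22,0.14]] + [[0.20, 0.28, -0.11], [0.28, 0.4, -0.15], [-0.11, -0.15, 0.06]] + [[0.05, -0.0, 0.09], [-0.00, 0.0, -0.0], [0.09, -0.00, 0.16]]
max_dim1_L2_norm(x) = 0.77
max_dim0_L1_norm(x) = 1.04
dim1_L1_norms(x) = [1.04, 0.94, 0.68]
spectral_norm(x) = 0.92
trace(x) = 1.78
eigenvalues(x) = [0.2, 0.92, 0.65]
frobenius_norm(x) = 1.15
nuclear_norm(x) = 1.78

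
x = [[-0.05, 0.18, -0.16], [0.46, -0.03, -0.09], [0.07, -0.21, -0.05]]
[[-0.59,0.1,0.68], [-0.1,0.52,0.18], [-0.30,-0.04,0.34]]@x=[[0.12, -0.25, 0.05], [0.26, -0.07, -0.04], [0.02, -0.12, 0.03]]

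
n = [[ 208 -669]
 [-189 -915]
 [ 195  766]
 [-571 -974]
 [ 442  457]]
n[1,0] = -189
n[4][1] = 457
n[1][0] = -189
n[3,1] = -974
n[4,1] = 457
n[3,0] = -571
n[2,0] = 195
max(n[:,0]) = 442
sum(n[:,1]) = -1335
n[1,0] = -189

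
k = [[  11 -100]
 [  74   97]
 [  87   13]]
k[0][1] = -100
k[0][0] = 11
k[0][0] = 11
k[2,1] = 13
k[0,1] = -100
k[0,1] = -100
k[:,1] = [-100, 97, 13]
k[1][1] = 97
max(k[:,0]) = 87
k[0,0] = 11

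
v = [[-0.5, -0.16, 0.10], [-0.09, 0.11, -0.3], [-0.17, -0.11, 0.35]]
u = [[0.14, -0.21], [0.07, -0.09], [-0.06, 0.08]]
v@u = [[-0.09, 0.13], [0.01, -0.01], [-0.05, 0.07]]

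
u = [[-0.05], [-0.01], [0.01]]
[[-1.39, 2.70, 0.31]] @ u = [[0.05]]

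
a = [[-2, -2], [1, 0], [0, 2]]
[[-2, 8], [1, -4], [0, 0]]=a @ [[1, -4], [0, 0]]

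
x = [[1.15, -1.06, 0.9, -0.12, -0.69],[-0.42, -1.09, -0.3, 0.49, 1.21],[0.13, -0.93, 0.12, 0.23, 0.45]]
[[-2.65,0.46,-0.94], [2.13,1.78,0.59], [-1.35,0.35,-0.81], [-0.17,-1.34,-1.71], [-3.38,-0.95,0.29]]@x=[[-3.36, 3.18, -2.64, 0.33, 1.96], [1.78, -4.75, 1.45, 0.75, 0.95], [-1.8, 1.80, -1.42, 0.15, 0.99], [0.15, 3.23, 0.04, -1.03, -2.27], [-3.45, 4.35, -2.72, 0.01, 1.31]]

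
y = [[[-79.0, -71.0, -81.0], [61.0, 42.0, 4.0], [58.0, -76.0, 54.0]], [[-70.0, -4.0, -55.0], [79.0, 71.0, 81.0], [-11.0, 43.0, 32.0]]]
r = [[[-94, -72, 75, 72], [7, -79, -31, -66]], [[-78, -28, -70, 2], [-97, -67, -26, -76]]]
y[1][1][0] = 79.0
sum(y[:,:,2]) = 35.0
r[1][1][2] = -26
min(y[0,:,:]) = -81.0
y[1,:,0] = [-70.0, 79.0, -11.0]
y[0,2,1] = -76.0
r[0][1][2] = -31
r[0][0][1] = -72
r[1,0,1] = -28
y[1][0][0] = -70.0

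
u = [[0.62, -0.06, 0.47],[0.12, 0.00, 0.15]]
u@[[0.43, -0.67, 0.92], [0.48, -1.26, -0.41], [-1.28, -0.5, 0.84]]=[[-0.36, -0.57, 0.99], [-0.14, -0.16, 0.24]]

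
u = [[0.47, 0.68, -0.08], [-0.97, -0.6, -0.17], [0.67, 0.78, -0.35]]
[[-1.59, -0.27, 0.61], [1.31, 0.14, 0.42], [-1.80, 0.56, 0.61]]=u@[[0.18, 1.36, -1.53], [-2.47, -1.66, 1.90], [-0.03, -2.7, -0.43]]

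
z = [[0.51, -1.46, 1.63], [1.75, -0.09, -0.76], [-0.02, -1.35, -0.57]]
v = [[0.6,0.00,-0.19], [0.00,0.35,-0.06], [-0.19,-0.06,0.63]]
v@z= [[0.31, -0.62, 1.09],[0.61, 0.05, -0.23],[-0.21, -0.57, -0.62]]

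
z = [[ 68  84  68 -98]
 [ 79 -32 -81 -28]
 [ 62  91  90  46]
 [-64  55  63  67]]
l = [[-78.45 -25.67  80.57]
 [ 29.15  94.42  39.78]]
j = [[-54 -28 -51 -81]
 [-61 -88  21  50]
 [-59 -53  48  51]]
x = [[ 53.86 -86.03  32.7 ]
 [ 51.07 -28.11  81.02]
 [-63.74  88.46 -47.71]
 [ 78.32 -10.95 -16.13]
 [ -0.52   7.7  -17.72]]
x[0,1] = -86.03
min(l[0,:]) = -78.45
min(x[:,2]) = -47.71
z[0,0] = 68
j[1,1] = -88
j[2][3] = 51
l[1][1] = 94.42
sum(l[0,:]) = -23.55000000000001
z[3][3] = 67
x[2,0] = -63.74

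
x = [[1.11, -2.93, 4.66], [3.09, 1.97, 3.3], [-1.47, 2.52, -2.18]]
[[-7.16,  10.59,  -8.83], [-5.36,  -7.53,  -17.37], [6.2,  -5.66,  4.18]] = x@[[-1.83,-2.22,-2.00], [0.97,-2.45,-1.61], [-0.49,1.26,-2.43]]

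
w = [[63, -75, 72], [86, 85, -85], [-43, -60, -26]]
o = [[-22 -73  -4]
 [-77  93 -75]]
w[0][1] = -75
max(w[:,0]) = 86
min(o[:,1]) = -73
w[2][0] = -43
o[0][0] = -22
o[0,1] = -73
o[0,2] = -4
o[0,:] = [-22, -73, -4]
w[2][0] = -43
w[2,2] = -26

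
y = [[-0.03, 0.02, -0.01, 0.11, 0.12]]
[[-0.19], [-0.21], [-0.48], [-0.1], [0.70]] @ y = [[0.01,-0.0,0.00,-0.02,-0.02], [0.01,-0.0,0.0,-0.02,-0.03], [0.01,-0.01,0.00,-0.05,-0.06], [0.00,-0.0,0.0,-0.01,-0.01], [-0.02,0.01,-0.01,0.08,0.08]]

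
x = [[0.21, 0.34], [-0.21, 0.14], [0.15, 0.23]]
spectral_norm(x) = 0.48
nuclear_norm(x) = 0.74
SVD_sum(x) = [[0.21, 0.34], [0.00, 0.01], [0.14, 0.23]] + [[0.00,-0.00], [-0.21,0.13], [0.01,-0.0]]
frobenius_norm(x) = 0.55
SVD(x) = [[-0.82, 0.0], [-0.02, -1.0], [-0.57, 0.03]] @ diag([0.4849038987980927, 0.252325601020604]) @ [[-0.52, -0.85], [0.85, -0.52]]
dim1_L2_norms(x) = [0.4, 0.25, 0.27]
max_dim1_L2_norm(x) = 0.4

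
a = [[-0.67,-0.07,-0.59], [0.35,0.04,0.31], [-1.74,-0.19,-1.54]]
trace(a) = -2.17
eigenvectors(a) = [[0.35, -0.65, 0.35], [-0.18, -0.13, 0.79], [0.92, 0.75, -0.50]]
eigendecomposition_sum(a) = [[-0.67, -0.07, -0.59], [0.35, 0.04, 0.31], [-1.74, -0.19, -1.54]] + [[-0.0, 0.0, 0.0],  [-0.00, 0.00, 0.00],  [0.0, -0.00, -0.00]] + [[0.00, 0.00, 0.00], [0.0, 0.00, 0.0], [-0.00, -0.00, -0.00]]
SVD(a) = [[-0.35,-0.86,-0.38],[0.18,-0.46,0.87],[-0.92,0.24,0.32]] @ diag([2.5411383318101306, 0.003915632542711501, 0.0008040068527671668]) @ [[0.75, 0.08, 0.66], [0.39, -0.86, -0.34], [0.54, 0.51, -0.67]]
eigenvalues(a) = [-2.17, -0.0, 0.0]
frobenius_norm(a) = 2.54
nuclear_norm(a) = 2.55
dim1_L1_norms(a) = [1.33, 0.7, 3.47]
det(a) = 0.00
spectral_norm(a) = 2.54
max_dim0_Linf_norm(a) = 1.74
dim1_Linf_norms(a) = [0.67, 0.35, 1.74]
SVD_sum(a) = [[-0.67, -0.07, -0.59], [0.35, 0.04, 0.31], [-1.74, -0.19, -1.54]] + [[-0.0, 0.00, 0.00], [-0.0, 0.0, 0.00], [0.0, -0.0, -0.00]] + [[-0.0,  -0.0,  0.0],[0.0,  0.0,  -0.0],[0.0,  0.0,  -0.0]]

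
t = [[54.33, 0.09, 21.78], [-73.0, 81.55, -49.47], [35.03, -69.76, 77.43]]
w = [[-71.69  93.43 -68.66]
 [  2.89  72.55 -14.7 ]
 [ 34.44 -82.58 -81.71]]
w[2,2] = -81.71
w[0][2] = -68.66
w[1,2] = -14.7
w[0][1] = 93.43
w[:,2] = [-68.66, -14.7, -81.71]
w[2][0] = 34.44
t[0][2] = 21.78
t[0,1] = 0.09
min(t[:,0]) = -73.0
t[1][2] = -49.47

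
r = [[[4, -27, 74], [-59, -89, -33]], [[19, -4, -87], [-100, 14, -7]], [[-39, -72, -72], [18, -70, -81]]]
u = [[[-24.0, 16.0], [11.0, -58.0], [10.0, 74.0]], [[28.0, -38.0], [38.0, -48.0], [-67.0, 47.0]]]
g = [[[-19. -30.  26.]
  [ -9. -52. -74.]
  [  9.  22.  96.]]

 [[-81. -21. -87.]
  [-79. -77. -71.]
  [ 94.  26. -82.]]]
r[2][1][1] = -70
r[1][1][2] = -7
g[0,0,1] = -30.0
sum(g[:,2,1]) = 48.0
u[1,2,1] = 47.0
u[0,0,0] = -24.0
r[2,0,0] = -39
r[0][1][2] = -33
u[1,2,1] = 47.0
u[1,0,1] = -38.0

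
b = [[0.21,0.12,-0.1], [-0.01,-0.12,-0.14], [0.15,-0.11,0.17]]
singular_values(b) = [0.27, 0.26, 0.17]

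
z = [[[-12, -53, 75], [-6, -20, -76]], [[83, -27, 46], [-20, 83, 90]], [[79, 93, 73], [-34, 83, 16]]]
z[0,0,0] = -12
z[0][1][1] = -20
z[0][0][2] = 75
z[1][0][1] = -27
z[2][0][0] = 79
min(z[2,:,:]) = -34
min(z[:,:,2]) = -76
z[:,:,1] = [[-53, -20], [-27, 83], [93, 83]]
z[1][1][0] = -20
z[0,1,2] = -76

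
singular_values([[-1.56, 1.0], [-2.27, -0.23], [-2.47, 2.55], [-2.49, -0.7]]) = [4.7, 2.41]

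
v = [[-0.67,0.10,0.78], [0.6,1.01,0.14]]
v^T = [[-0.67, 0.6], [0.1, 1.01], [0.78, 0.14]]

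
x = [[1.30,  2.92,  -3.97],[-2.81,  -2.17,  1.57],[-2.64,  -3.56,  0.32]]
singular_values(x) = [7.21, 2.8, 1.0]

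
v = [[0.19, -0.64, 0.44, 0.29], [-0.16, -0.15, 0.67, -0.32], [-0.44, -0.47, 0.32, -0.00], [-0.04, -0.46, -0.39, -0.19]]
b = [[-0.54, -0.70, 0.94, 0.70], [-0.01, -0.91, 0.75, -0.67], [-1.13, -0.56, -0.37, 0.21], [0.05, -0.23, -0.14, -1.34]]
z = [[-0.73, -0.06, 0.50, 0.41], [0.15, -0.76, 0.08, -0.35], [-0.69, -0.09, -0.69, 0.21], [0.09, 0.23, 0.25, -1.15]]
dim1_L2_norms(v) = [0.85, 0.77, 0.72, 0.63]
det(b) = 0.54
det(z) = 0.81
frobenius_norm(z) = 2.03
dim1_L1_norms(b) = [2.88, 2.34, 2.27, 1.76]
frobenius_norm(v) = 1.50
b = v + z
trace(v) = 0.17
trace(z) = -3.33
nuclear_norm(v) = 2.76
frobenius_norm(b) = 2.76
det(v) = -0.15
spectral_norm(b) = 1.83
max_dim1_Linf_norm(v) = 0.67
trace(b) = -3.16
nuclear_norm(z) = 3.92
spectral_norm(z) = 1.45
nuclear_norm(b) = 4.86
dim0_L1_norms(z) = [1.66, 1.14, 1.52, 2.12]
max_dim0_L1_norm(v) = 1.82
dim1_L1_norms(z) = [1.7, 1.34, 1.68, 1.72]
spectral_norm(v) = 1.13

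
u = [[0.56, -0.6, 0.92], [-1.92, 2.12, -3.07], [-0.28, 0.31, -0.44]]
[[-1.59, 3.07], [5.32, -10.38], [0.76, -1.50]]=u@[[1.16, 1.92], [0.75, -0.26], [-1.94, 2.0]]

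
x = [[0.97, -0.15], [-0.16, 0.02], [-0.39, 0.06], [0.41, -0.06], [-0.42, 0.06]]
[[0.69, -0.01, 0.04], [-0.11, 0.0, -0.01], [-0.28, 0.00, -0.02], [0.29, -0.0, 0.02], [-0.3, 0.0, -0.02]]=x @ [[0.69, -0.04, 0.15], [-0.17, -0.22, 0.67]]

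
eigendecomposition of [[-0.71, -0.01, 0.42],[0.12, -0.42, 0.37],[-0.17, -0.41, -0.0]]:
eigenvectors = [[(-0.92+0j), -0.33+0.27j, (-0.33-0.27j)], [0.38+0.00j, (-0.21+0.58j), (-0.21-0.58j)], [0.00+0.00j, -0.67+0.00j, (-0.67-0j)]]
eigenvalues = [(-0.71+0j), (-0.21+0.42j), (-0.21-0.42j)]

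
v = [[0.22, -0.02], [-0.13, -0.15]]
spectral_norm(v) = 0.26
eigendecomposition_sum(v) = [[0.22,-0.01], [-0.08,0.00]] + [[-0.00, -0.01], [-0.05, -0.15]]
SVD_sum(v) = [[0.19, 0.06], [-0.16, -0.05]] + [[0.03,-0.08], [0.03,-0.10]]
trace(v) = 0.07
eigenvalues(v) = [0.23, -0.16]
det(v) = -0.04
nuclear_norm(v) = 0.40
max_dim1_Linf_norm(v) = 0.22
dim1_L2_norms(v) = [0.22, 0.2]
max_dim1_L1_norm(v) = 0.28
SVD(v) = [[-0.77, 0.64], [0.64, 0.77]] @ diag([0.2648166718287978, 0.1344326237247448]) @ [[-0.95, -0.3],[0.30, -0.95]]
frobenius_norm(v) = 0.30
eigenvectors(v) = [[0.95, 0.05], [-0.33, 1.00]]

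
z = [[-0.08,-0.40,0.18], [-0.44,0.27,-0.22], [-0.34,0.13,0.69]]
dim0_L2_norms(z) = [0.56, 0.5, 0.75]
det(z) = -0.16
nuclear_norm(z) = 1.74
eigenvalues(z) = [(-0.35+0j), (0.62+0.28j), (0.62-0.28j)]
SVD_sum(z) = [[-0.08, 0.01, 0.15], [-0.01, 0.0, 0.02], [-0.35, 0.05, 0.69]] + [[0.18, -0.21, 0.11], [-0.32, 0.38, -0.19], [-0.03, 0.04, -0.02]] + [[-0.18, -0.2, -0.08], [-0.11, -0.11, -0.05], [0.04, 0.05, 0.02]]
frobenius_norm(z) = 1.06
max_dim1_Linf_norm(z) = 0.69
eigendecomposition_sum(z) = [[-0.24+0.00j,-0.15-0.00j,(0.01-0j)],[(-0.18+0j),(-0.12-0j),0.01-0.00j],[-0.05+0.00j,(-0.03-0j),0.00-0.00j]] + [[0.08+0.10j,(-0.12-0.08j),0.09-0.17j], [(-0.13-0.15j),0.20+0.11j,(-0.11+0.26j)], [-0.14+0.19j,0.08-0.26j,(0.34+0.07j)]] + [[0.08-0.10j, -0.12+0.08j, 0.09+0.17j], [(-0.13+0.15j), 0.20-0.11j, -0.11-0.26j], [(-0.14-0.19j), 0.08+0.26j, (0.34-0.07j)]]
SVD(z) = [[-0.22, 0.49, -0.85], [-0.02, -0.87, -0.49], [-0.98, -0.09, 0.20]] @ diag([0.7947347801955799, 0.6174805536862159, 0.3307784681124933]) @ [[0.45, -0.06, -0.89], [0.6, -0.71, 0.35], [0.66, 0.70, 0.29]]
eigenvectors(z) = [[0.77+0.00j, -0.11+0.37j, -0.11-0.37j],[0.61+0.00j, (0.12-0.57j), (0.12+0.57j)],[0.18+0.00j, -0.71+0.00j, (-0.71-0j)]]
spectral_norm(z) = 0.79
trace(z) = 0.88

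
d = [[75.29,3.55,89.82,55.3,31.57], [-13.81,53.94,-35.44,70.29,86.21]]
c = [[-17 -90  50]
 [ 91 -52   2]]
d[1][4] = 86.21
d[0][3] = 55.3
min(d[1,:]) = -35.44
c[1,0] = 91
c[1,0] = 91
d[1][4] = 86.21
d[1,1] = 53.94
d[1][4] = 86.21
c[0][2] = 50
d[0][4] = 31.57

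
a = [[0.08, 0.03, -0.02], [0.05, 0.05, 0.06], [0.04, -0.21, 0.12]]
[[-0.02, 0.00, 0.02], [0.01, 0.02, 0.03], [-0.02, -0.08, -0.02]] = a @ [[-0.24, -0.08, 0.16],  [0.15, 0.37, 0.19],  [0.18, 0.04, 0.14]]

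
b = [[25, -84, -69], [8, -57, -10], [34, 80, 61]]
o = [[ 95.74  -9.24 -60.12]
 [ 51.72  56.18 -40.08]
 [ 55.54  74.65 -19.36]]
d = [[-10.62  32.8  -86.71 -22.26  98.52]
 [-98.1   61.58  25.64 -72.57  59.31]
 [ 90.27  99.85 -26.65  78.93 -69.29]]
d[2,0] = 90.27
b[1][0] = 8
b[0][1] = -84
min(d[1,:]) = -98.1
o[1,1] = 56.18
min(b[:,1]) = -84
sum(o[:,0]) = 202.99999999999997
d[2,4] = -69.29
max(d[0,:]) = 98.52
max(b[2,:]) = 80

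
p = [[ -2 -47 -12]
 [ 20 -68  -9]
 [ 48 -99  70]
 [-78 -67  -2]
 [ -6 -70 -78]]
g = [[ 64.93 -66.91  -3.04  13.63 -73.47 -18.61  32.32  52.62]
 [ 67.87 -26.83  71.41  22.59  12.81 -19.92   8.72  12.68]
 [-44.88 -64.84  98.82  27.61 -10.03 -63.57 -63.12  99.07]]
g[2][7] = 99.07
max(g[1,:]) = 71.41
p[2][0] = 48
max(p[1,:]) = 20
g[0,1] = -66.91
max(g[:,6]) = 32.32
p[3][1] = -67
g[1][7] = 12.68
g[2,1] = -64.84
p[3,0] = -78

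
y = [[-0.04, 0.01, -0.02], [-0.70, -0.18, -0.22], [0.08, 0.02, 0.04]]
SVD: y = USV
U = [[-0.05,-0.92,-0.39], [-0.99,0.09,-0.09], [0.12,0.38,-0.92]]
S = [0.76, 0.02, 0.01]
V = [[0.93, 0.24, 0.29],[0.03, -0.83, 0.56],[0.38, -0.51, -0.77]]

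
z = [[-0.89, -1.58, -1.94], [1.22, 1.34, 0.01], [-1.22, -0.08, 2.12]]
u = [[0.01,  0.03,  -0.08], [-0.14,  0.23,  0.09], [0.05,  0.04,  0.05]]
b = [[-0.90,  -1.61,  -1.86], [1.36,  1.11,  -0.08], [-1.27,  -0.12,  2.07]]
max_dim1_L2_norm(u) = 0.28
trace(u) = 0.29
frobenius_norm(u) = 0.31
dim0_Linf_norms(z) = [1.22, 1.58, 2.12]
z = b + u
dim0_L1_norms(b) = [3.53, 2.84, 4.01]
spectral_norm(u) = 0.29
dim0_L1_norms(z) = [3.33, 3.0, 4.07]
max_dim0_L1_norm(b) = 4.01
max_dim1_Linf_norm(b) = 2.07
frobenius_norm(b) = 3.98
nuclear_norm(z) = 5.85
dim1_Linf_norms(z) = [1.94, 1.34, 2.12]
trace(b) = 2.28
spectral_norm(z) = 3.15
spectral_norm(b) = 3.03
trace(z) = 2.57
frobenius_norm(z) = 4.04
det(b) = -0.01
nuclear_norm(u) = 0.45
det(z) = -1.41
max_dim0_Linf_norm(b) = 2.07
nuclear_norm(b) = 5.62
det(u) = 0.00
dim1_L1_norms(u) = [0.12, 0.46, 0.14]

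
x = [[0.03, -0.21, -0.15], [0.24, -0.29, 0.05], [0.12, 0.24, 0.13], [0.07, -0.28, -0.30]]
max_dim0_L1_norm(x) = 1.02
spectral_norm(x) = 0.60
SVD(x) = [[-0.43, 0.10, -0.03],[-0.45, -0.87, 0.19],[0.41, -0.42, -0.78],[-0.67, 0.26, -0.59]] @ diag([0.5976097680550299, 0.30895305036357107, 0.14598142962807936]) @ [[-0.20, 0.85, 0.49], [-0.76, 0.18, -0.62], [-0.61, -0.5, 0.61]]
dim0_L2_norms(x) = [0.28, 0.51, 0.36]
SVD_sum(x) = [[0.05, -0.22, -0.13], [0.05, -0.23, -0.13], [-0.05, 0.21, 0.12], [0.08, -0.34, -0.2]] + [[-0.02, 0.01, -0.02],[0.2, -0.05, 0.17],[0.10, -0.02, 0.08],[-0.06, 0.01, -0.05]] + [[0.00, 0.00, -0.0],  [-0.02, -0.01, 0.02],  [0.07, 0.06, -0.07],  [0.05, 0.04, -0.05]]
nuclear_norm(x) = 1.05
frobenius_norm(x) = 0.69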